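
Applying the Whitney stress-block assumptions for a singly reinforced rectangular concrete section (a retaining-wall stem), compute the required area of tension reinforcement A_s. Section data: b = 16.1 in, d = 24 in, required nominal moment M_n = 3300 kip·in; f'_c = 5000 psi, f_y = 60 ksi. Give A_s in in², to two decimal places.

From M_n = 0.85 f'_c a b (d − a/2):
a = d − √(d² − 2M_n/(0.85 f'_c b)) = 24 − √(24² − 2 × 3300/(0.85 × 5 × 16.1)) = 2.102 in.
A_s = 0.85 f'_c a b / f_y = 0.85 × 5 × 2.102 × 16.1 / 60 = 2.397 in².

A_s ≈ 2.40 in²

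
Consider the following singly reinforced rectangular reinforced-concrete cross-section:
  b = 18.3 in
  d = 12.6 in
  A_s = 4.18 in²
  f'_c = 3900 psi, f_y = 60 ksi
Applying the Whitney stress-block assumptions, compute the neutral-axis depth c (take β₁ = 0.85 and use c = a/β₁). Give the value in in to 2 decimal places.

T = A_s f_y = 4.18 × 60 = 250.8 kips.
a = T/(0.85 f'_c b) = 250.8/(0.85 × 3.9 × 18.3) = 4.1342 in.
With β₁ = 0.85, c = a/β₁ = 4.1342/0.85 = 4.86 in.

c ≈ 4.86 in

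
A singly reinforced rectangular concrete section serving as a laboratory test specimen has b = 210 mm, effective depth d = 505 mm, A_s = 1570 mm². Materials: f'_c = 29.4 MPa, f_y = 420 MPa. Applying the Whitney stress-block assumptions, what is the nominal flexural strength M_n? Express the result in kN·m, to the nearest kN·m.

T = A_s f_y = 1570 × 420 = 659400 N = 659.4 kN.
From C = T: a = T/(0.85 f'_c b) = 659400/(0.85 × 29.4 × 210) = 125.65 mm.
M_n = T(d − a/2) = 659.4 kN × (505 − 62.825) mm = 291.57 kN·m.

M_n ≈ 292 kN·m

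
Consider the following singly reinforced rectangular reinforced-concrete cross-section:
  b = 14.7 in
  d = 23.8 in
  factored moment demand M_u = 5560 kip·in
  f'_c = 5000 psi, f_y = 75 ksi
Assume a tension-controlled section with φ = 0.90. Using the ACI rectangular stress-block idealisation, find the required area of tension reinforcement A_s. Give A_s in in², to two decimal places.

M_n = M_u/φ = 5560/0.90 = 6177.78 kip·in.
From M_n = 0.85 f'_c a b (d − a/2):
a = d − √(d² − 2M_n/(0.85 f'_c b)) = 23.8 − √(23.8² − 2 × 6177.78/(0.85 × 5 × 14.7)) = 4.599 in.
A_s = 0.85 f'_c a b / f_y = 0.85 × 5 × 4.599 × 14.7 / 75 = 3.831 in².

A_s ≈ 3.83 in²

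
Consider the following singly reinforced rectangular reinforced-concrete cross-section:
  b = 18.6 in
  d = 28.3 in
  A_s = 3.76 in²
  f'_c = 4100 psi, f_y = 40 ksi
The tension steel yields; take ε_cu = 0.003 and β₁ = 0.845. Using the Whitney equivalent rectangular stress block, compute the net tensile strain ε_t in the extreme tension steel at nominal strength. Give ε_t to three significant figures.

ε_t ≈ 0.0279

a = A_s f_y/(0.85 f'_c b) = 2.320 in.
β₁ = 0.845, so c = a/β₁ = 2.320/0.845 = 2.746 in.
From the linear strain diagram with ε_cu = 0.003: ε_t = 0.003 (d − c)/c = 0.003 × (28.3 − 2.746)/2.746 = 0.0279.
Since ε_t ≥ 0.005, the section is tension-controlled.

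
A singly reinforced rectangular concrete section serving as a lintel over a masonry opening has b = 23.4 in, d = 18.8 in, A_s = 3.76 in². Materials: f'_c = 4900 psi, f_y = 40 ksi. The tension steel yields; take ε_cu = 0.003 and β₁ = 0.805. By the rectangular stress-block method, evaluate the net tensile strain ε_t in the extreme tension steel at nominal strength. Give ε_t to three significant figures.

ε_t ≈ 0.0264

a = A_s f_y/(0.85 f'_c b) = 1.543 in.
β₁ = 0.805, so c = a/β₁ = 1.543/0.805 = 1.917 in.
From the linear strain diagram with ε_cu = 0.003: ε_t = 0.003 (d − c)/c = 0.003 × (18.8 − 1.917)/1.917 = 0.0264.
Since ε_t ≥ 0.005, the section is tension-controlled.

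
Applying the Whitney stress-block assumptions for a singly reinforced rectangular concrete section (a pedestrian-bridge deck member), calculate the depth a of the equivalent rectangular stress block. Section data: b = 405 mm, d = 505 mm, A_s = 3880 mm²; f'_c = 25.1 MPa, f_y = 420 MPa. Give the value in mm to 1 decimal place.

T = A_s f_y = 3880 × 420 = 1629600 N = 1629.6 kN.
Setting C = 0.85 f'_c a b equal to T: a = 1629600/(0.85 × 25.1 × 405) = 188.6 mm.

a ≈ 188.6 mm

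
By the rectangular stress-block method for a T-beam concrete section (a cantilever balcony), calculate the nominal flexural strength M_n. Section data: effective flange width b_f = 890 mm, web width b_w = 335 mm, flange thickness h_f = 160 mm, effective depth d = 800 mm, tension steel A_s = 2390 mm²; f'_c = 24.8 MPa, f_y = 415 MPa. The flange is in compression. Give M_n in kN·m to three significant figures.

Tension: T = A_s f_y = 2390 × 415 = 991850 N.
Try a within the flange: a = T/(0.85 f'_c b_f) = 991850/(0.85 × 24.8 × 890) = 52.87 mm.
Since a = 52.87 ≤ h_f = 160 mm, the stress block lies entirely in the flange; analyse as a rectangular beam of width b_f.
M_n = T(d − a/2) = 991850 × (800 − 26.435) = 767.26 × 10⁶ N·mm.
M_n = 767.26 kN·m.

M_n ≈ 767 kN·m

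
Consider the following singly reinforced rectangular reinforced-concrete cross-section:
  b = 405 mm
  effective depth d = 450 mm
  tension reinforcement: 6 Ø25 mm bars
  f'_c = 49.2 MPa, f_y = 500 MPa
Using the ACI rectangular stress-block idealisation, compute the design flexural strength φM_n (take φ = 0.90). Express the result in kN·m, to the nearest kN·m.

A_s = 6 × 491 = 2946 mm².
T = A_s f_y = 2946 × 500 = 1473000 N = 1473 kN.
From C = T: a = T/(0.85 f'_c b) = 1473000/(0.85 × 49.2 × 405) = 86.97 mm.
M_n = T(d − a/2) = 1473 kN × (450 − 43.485) mm = 598.80 kN·m.
φM_n = 0.90 × 598.80 = 538.92 kN·m.

φM_n ≈ 539 kN·m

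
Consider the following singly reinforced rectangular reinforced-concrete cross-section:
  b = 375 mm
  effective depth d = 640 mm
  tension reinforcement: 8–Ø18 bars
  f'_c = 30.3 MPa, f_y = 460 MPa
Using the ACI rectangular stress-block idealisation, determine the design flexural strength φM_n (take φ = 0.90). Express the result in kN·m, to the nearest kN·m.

φM_n ≈ 498 kN·m

A_s = 8 × 254 = 2032 mm².
T = A_s f_y = 2032 × 460 = 934720 N = 934.72 kN.
From C = T: a = T/(0.85 f'_c b) = 934720/(0.85 × 30.3 × 375) = 96.78 mm.
M_n = T(d − a/2) = 934.72 kN × (640 − 48.39) mm = 552.99 kN·m.
φM_n = 0.90 × 552.99 = 497.69 kN·m.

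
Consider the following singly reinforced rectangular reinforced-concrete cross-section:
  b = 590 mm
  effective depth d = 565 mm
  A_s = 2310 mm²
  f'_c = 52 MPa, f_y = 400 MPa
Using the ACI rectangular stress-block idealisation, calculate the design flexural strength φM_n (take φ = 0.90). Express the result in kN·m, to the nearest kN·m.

T = A_s f_y = 2310 × 400 = 924000 N = 924 kN.
From C = T: a = T/(0.85 f'_c b) = 924000/(0.85 × 52 × 590) = 35.43 mm.
M_n = T(d − a/2) = 924 kN × (565 − 17.715) mm = 505.69 kN·m.
φM_n = 0.90 × 505.69 = 455.12 kN·m.

φM_n ≈ 455 kN·m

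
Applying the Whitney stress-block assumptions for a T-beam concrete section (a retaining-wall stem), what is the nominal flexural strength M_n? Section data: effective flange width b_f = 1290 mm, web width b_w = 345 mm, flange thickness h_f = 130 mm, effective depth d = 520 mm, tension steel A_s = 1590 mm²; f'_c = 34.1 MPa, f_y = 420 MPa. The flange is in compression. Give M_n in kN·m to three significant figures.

Tension: T = A_s f_y = 1590 × 420 = 667800 N.
Try a within the flange: a = T/(0.85 f'_c b_f) = 667800/(0.85 × 34.1 × 1290) = 17.86 mm.
Since a = 17.86 ≤ h_f = 130 mm, the stress block lies entirely in the flange; analyse as a rectangular beam of width b_f.
M_n = T(d − a/2) = 667800 × (520 − 8.93) = 341.29 × 10⁶ N·mm.
M_n = 341.29 kN·m.

M_n ≈ 341 kN·m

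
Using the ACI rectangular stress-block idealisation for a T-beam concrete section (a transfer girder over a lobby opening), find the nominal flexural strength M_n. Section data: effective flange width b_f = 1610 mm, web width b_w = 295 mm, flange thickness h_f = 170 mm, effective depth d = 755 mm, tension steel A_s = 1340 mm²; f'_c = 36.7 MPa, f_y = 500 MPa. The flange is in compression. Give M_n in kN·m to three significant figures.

M_n ≈ 501 kN·m

Tension: T = A_s f_y = 1340 × 500 = 670000 N.
Try a within the flange: a = T/(0.85 f'_c b_f) = 670000/(0.85 × 36.7 × 1610) = 13.34 mm.
Since a = 13.34 ≤ h_f = 170 mm, the stress block lies entirely in the flange; analyse as a rectangular beam of width b_f.
M_n = T(d − a/2) = 670000 × (755 − 6.67) = 501.38 × 10⁶ N·mm.
M_n = 501.38 kN·m.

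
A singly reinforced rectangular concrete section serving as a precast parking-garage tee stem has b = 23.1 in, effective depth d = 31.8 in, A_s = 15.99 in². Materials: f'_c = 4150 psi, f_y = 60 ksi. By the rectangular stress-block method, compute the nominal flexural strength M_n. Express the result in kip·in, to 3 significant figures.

T = A_s f_y = 15.99 × 60 = 959.4 kips.
a = T/(0.85 f'_c b) = 959.4/(0.85 × 4.15 × 23.1) = 11.774 in.
M_n = T(d − a/2) = 959.4 × (31.8 − 5.887) = 24860.9 kip·in.

M_n ≈ 24900 kip·in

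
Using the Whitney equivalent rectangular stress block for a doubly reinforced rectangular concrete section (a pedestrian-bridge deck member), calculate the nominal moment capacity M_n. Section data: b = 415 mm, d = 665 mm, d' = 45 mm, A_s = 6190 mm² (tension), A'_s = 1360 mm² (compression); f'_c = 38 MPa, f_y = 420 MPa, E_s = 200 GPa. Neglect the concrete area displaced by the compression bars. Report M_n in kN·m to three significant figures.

M_n ≈ 1550 kN·m

Assume both tension and compression steel yield.
Net tension couple steel: A_s − A'_s = 4830 mm².
a = (A_s − A'_s) f_y / (0.85 f'_c b) = 2028600/(0.85 × 38 × 415) = 151.34 mm.
c = a/β₁ = 151.34/0.779 = 194.27 mm; ε'_s = 0.003(c − d')/c = 0.0023 ≥ f_y/E_s = 0.0021, so compression steel does yield.
M_n = (A_s − A'_s) f_y (d − a/2) + A'_s f_y (d − d') = [2028600 × (665 − 75.67) + 571200 × (665 − 45)] × 10⁻⁶ = 1195.51 + 354.14 = 1549.65 kN·m.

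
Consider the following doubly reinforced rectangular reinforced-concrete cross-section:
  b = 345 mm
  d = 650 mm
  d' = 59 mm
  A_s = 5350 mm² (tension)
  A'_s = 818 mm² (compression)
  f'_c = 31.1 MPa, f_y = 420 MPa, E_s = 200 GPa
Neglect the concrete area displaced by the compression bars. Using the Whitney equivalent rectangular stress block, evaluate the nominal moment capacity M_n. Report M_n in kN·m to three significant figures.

Assume both tension and compression steel yield.
Net tension couple steel: A_s − A'_s = 4532 mm².
a = (A_s − A'_s) f_y / (0.85 f'_c b) = 1903440/(0.85 × 31.1 × 345) = 208.71 mm.
c = a/β₁ = 208.71/0.828 = 252.07 mm; ε'_s = 0.003(c − d')/c = 0.0023 ≥ f_y/E_s = 0.0021, so compression steel does yield.
M_n = (A_s − A'_s) f_y (d − a/2) + A'_s f_y (d − d') = [1903440 × (650 − 104.355) + 343560 × (650 − 59)] × 10⁻⁶ = 1038.60 + 203.04 = 1241.64 kN·m.

M_n ≈ 1240 kN·m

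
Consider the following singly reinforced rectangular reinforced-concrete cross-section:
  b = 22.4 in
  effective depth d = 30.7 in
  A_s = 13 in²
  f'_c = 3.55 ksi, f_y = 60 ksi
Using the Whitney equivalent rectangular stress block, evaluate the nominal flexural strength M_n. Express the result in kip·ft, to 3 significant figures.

M_n ≈ 1620 kip·ft

T = A_s f_y = 13 × 60 = 780 kips.
a = T/(0.85 f'_c b) = 780/(0.85 × 3.55 × 22.4) = 11.540 in.
M_n = T(d − a/2) = 780 × (30.7 − 5.77) = 19445.4 kip·in = 19445.4/12 = 1620.45 kip·ft.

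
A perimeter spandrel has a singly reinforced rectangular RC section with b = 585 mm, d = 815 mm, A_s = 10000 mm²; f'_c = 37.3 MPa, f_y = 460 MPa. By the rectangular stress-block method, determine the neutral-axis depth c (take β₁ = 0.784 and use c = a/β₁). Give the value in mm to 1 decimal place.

T = A_s f_y = 10000 × 460 = 4600000 N = 4600 kN.
Setting C = 0.85 f'_c a b equal to T: a = 4600000/(0.85 × 37.3 × 585) = 248.013 mm.
With β₁ = 0.784, c = a/β₁ = 248.013/0.784 = 316.3 mm.

c ≈ 316.3 mm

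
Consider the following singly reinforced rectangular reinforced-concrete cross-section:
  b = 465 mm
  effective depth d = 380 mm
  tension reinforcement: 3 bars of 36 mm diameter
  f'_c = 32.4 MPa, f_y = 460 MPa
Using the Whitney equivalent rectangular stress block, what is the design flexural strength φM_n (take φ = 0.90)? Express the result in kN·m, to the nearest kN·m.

φM_n ≈ 411 kN·m

A_s = 3 × 1018 = 3054 mm².
T = A_s f_y = 3054 × 460 = 1404840 N = 1404.84 kN.
From C = T: a = T/(0.85 f'_c b) = 1404840/(0.85 × 32.4 × 465) = 109.70 mm.
M_n = T(d − a/2) = 1404.84 kN × (380 − 54.85) mm = 456.78 kN·m.
φM_n = 0.90 × 456.78 = 411.10 kN·m.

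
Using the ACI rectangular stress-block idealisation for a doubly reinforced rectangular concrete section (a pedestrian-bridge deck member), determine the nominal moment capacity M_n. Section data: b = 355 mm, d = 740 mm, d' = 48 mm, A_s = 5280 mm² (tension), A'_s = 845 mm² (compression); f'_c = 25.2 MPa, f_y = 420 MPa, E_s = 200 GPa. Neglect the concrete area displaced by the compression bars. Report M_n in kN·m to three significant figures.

Assume both tension and compression steel yield.
Net tension couple steel: A_s − A'_s = 4435 mm².
a = (A_s − A'_s) f_y / (0.85 f'_c b) = 1862700/(0.85 × 25.2 × 355) = 244.96 mm.
c = a/β₁ = 244.96/0.85 = 288.19 mm; ε'_s = 0.003(c − d')/c = 0.0025 ≥ f_y/E_s = 0.0021, so compression steel does yield.
M_n = (A_s − A'_s) f_y (d − a/2) + A'_s f_y (d − d') = [1862700 × (740 − 122.48) + 354900 × (740 − 48)] × 10⁻⁶ = 1150.25 + 245.59 = 1395.84 kN·m.

M_n ≈ 1400 kN·m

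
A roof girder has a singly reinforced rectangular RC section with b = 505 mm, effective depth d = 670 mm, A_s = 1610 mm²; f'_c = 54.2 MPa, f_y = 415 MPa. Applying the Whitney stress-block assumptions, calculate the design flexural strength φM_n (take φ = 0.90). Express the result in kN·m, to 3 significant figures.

T = A_s f_y = 1610 × 415 = 668150 N = 668.15 kN.
From C = T: a = T/(0.85 f'_c b) = 668150/(0.85 × 54.2 × 505) = 28.72 mm.
M_n = T(d − a/2) = 668.15 kN × (670 − 14.36) mm = 438.07 kN·m.
φM_n = 0.90 × 438.07 = 394.26 kN·m.

φM_n ≈ 394 kN·m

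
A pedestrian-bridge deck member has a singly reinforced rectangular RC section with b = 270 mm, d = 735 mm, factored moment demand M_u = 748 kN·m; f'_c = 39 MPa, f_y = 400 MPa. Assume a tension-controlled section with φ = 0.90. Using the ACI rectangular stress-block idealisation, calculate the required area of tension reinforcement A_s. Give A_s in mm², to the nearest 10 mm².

M_n = M_u/φ = 748/0.90 = 831.111 kN·m.
With M_n = 0.85 f'_c a b (d − a/2), solve the quadratic for a:
a = d − √(d² − 2M_n/(0.85 f'_c b)) = 735 − √(735² − 2 × 831.111×10⁶/(0.85 × 39 × 270)) = 139.59 mm.
A_s = 0.85 f'_c a b / f_y = 0.85 × 39 × 139.59 × 270 / 400 = 3123.5 mm².

A_s ≈ 3120 mm²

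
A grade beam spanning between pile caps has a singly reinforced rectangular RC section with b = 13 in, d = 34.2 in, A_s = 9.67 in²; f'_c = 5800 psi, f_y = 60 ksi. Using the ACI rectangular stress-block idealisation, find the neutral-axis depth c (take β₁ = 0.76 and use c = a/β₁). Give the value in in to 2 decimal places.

T = A_s f_y = 9.67 × 60 = 580.2 kips.
a = T/(0.85 f'_c b) = 580.2/(0.85 × 5.8 × 13) = 9.0529 in.
With β₁ = 0.76, c = a/β₁ = 9.0529/0.76 = 11.91 in.

c ≈ 11.91 in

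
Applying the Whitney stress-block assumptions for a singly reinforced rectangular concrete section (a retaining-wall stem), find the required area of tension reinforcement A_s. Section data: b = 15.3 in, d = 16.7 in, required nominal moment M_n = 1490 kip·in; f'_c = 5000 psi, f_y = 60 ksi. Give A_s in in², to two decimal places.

From M_n = 0.85 f'_c a b (d − a/2):
a = d − √(d² − 2M_n/(0.85 f'_c b)) = 16.7 − √(16.7² − 2 × 1490/(0.85 × 5 × 15.3)) = 1.434 in.
A_s = 0.85 f'_c a b / f_y = 0.85 × 5 × 1.434 × 15.3 / 60 = 1.554 in².

A_s ≈ 1.55 in²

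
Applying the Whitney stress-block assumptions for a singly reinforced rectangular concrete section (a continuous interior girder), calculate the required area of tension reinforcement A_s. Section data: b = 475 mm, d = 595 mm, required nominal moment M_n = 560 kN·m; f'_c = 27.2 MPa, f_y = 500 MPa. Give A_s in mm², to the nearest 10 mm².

A_s ≈ 2040 mm²

With M_n = 0.85 f'_c a b (d − a/2), solve the quadratic for a:
a = d − √(d² − 2M_n/(0.85 f'_c b)) = 595 − √(595² − 2 × 560×10⁶/(0.85 × 27.2 × 475)) = 92.96 mm.
A_s = 0.85 f'_c a b / f_y = 0.85 × 27.2 × 92.96 × 475 / 500 = 2041.8 mm².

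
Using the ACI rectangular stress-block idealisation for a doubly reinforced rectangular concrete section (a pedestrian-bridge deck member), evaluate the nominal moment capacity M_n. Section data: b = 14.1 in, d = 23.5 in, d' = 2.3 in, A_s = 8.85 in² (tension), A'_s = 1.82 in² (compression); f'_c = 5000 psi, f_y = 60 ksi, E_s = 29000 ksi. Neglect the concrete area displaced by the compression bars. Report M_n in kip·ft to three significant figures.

M_n ≈ 895 kip·ft

Assume both steels yield.
a = (A_s − A'_s) f_y/(0.85 f'_c b) = (8.85 − 1.82) × 60/(0.85 × 5 × 14.1) = 7.039 in.
c = a/β₁ = 7.039/0.8 = 8.799 in; ε'_s = 0.003(c − d')/c = 0.0022 ≥ ε_y = 0.0021, so the compression steel yields.
M_n = (A_s − A'_s) f_y (d − a/2) + A'_s f_y (d − d') = 421.8 × (23.5 − 3.5195) + 109.2 × (23.5 − 2.3) = 8427.8 + 2315.0 = 10742.8 kip·in = 10742.8/12 = 895.23 kip·ft.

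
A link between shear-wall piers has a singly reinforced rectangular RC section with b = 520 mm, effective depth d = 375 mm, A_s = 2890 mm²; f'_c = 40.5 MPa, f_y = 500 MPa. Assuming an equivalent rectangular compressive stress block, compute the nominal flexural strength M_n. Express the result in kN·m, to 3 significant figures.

T = A_s f_y = 2890 × 500 = 1445000 N = 1445 kN.
From C = T: a = T/(0.85 f'_c b) = 1445000/(0.85 × 40.5 × 520) = 80.72 mm.
M_n = T(d − a/2) = 1445 kN × (375 − 40.36) mm = 483.55 kN·m.

M_n ≈ 484 kN·m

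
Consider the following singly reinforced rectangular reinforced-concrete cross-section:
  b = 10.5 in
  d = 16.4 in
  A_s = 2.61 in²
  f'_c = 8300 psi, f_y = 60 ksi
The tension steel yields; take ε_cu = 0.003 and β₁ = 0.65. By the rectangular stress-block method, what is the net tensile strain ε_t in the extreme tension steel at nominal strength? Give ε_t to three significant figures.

ε_t ≈ 0.0121

a = A_s f_y/(0.85 f'_c b) = 2.114 in.
β₁ = 0.65, so c = a/β₁ = 2.114/0.65 = 3.252 in.
From the linear strain diagram with ε_cu = 0.003: ε_t = 0.003 (d − c)/c = 0.003 × (16.4 − 3.252)/3.252 = 0.0121.
Since ε_t ≥ 0.005, the section is tension-controlled.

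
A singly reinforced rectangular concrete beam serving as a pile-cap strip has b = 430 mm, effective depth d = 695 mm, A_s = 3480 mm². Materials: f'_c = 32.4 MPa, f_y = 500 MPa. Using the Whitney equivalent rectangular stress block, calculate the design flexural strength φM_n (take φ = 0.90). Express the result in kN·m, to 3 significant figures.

T = A_s f_y = 3480 × 500 = 1740000 N = 1740 kN.
From C = T: a = T/(0.85 f'_c b) = 1740000/(0.85 × 32.4 × 430) = 146.93 mm.
M_n = T(d − a/2) = 1740 kN × (695 − 73.465) mm = 1081.47 kN·m.
φM_n = 0.90 × 1081.47 = 973.32 kN·m.

φM_n ≈ 973 kN·m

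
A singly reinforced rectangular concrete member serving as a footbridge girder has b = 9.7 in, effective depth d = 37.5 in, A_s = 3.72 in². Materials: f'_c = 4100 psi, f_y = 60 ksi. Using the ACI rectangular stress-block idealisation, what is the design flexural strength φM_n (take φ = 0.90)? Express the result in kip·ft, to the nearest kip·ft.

T = A_s f_y = 3.72 × 60 = 223.2 kips.
a = T/(0.85 f'_c b) = 223.2/(0.85 × 4.1 × 9.7) = 6.603 in.
M_n = T(d − a/2) = 223.2 × (37.5 − 3.3015) = 7633.1 kip·in = 7633.1/12 = 636.09 kip·ft.
φM_n = 0.90 × 636.09 = 572.48 kip·ft.

φM_n ≈ 572 kip·ft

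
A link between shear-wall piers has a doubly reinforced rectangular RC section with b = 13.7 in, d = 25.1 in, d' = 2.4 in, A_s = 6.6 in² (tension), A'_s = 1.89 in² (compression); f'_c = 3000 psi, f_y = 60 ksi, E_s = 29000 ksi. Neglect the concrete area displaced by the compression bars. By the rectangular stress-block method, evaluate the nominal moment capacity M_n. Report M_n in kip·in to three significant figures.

M_n ≈ 8520 kip·in

Assume both steels yield.
a = (A_s − A'_s) f_y/(0.85 f'_c b) = (6.6 − 1.89) × 60/(0.85 × 3 × 13.7) = 8.089 in.
c = a/β₁ = 8.089/0.85 = 9.516 in; ε'_s = 0.003(c − d')/c = 0.0022 ≥ ε_y = 0.0021, so the compression steel yields.
M_n = (A_s − A'_s) f_y (d − a/2) + A'_s f_y (d − d') = 282.6 × (25.1 − 4.0445) + 113.4 × (25.1 − 2.4) = 5950.3 + 2574.2 = 8524.5 kip·in.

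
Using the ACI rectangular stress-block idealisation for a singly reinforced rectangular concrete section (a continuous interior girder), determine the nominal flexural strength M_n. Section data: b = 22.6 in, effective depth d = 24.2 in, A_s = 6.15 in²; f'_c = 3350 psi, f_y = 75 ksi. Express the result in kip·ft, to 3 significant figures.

M_n ≈ 792 kip·ft

T = A_s f_y = 6.15 × 75 = 461.25 kips.
a = T/(0.85 f'_c b) = 461.25/(0.85 × 3.35 × 22.6) = 7.167 in.
M_n = T(d − a/2) = 461.25 × (24.2 − 3.5835) = 9509.4 kip·in = 9509.4/12 = 792.45 kip·ft.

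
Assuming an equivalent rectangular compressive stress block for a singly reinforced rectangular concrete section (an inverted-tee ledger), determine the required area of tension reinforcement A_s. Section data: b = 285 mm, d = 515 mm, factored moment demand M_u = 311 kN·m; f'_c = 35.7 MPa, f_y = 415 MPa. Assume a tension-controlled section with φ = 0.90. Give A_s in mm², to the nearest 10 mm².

M_n = M_u/φ = 311/0.90 = 345.556 kN·m.
With M_n = 0.85 f'_c a b (d − a/2), solve the quadratic for a:
a = d − √(d² − 2M_n/(0.85 f'_c b)) = 515 − √(515² − 2 × 345.556×10⁶/(0.85 × 35.7 × 285)) = 84.52 mm.
A_s = 0.85 f'_c a b / f_y = 0.85 × 35.7 × 84.52 × 285 / 415 = 1761.3 mm².

A_s ≈ 1760 mm²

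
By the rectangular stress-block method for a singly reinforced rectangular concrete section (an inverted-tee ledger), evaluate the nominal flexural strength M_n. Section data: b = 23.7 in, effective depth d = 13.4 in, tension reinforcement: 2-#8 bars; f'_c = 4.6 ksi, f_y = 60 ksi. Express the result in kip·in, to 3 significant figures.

A_s = 2 × 0.79 = 1.58 in².
T = A_s f_y = 1.58 × 60 = 94.8 kips.
a = T/(0.85 f'_c b) = 94.8/(0.85 × 4.6 × 23.7) = 1.023 in.
M_n = T(d − a/2) = 94.8 × (13.4 − 0.5115) = 1221.8 kip·in.

M_n ≈ 1220 kip·in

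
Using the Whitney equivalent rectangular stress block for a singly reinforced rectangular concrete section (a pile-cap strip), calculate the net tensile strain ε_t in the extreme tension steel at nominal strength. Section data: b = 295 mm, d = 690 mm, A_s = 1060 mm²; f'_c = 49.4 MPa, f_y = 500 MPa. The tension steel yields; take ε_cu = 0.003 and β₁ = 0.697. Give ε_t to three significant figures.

a = A_s f_y/(0.85 f'_c b) = 42.79 mm.
β₁ = 0.697, so c = a/β₁ = 42.79/0.697 = 61.39 mm.
From the linear strain diagram with ε_cu = 0.003: ε_t = 0.003 (d − c)/c = 0.003 × (690 − 61.39)/61.39 = 0.0307.
Since ε_t ≥ 0.005, the section is tension-controlled.

ε_t ≈ 0.0307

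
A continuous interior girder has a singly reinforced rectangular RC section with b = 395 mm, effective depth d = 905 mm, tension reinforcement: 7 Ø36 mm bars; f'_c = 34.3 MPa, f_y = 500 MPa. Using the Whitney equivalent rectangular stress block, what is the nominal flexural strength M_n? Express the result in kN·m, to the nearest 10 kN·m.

M_n ≈ 2670 kN·m

A_s = 7 × 1018 = 7126 mm².
T = A_s f_y = 7126 × 500 = 3563000 N = 3563 kN.
From C = T: a = T/(0.85 f'_c b) = 3563000/(0.85 × 34.3 × 395) = 309.39 mm.
M_n = T(d − a/2) = 3563 kN × (905 − 154.695) mm = 2673.34 kN·m.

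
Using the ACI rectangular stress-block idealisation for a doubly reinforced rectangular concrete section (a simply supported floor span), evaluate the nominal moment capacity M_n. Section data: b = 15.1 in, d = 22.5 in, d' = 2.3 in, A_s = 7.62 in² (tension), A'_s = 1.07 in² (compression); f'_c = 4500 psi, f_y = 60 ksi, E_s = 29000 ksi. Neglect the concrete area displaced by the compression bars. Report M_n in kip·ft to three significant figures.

Assume both steels yield.
a = (A_s − A'_s) f_y/(0.85 f'_c b) = (7.62 − 1.07) × 60/(0.85 × 4.5 × 15.1) = 6.804 in.
c = a/β₁ = 6.804/0.825 = 8.247 in; ε'_s = 0.003(c − d')/c = 0.0022 ≥ ε_y = 0.0021, so the compression steel yields.
M_n = (A_s − A'_s) f_y (d − a/2) + A'_s f_y (d − d') = 393 × (22.5 − 3.402) + 64.2 × (22.5 − 2.3) = 7505.5 + 1296.8 = 8802.3 kip·in = 8802.3/12 = 733.53 kip·ft.

M_n ≈ 734 kip·ft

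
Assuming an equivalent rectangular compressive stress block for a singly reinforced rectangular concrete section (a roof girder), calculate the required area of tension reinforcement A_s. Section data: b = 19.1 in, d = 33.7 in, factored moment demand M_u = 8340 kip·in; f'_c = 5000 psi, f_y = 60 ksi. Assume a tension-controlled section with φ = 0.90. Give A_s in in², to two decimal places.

M_n = M_u/φ = 8340/0.90 = 9266.67 kip·in.
From M_n = 0.85 f'_c a b (d − a/2):
a = d − √(d² − 2M_n/(0.85 f'_c b)) = 33.7 − √(33.7² − 2 × 9266.67/(0.85 × 5 × 19.1)) = 3.577 in.
A_s = 0.85 f'_c a b / f_y = 0.85 × 5 × 3.577 × 19.1 / 60 = 4.839 in².

A_s ≈ 4.84 in²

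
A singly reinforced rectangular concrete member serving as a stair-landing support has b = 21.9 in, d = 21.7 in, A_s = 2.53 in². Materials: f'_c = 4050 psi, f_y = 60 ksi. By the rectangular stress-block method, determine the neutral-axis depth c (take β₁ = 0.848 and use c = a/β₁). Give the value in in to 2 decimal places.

T = A_s f_y = 2.53 × 60 = 151.8 kips.
a = T/(0.85 f'_c b) = 151.8/(0.85 × 4.05 × 21.9) = 2.0135 in.
With β₁ = 0.848, c = a/β₁ = 2.0135/0.848 = 2.37 in.

c ≈ 2.37 in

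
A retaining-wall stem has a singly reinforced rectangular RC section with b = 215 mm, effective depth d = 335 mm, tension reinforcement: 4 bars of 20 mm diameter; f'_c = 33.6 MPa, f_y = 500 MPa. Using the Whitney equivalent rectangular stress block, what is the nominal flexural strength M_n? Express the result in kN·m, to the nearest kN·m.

A_s = 4 × 314 = 1256 mm².
T = A_s f_y = 1256 × 500 = 628000 N = 628 kN.
From C = T: a = T/(0.85 f'_c b) = 628000/(0.85 × 33.6 × 215) = 102.27 mm.
M_n = T(d − a/2) = 628 kN × (335 − 51.135) mm = 178.27 kN·m.

M_n ≈ 178 kN·m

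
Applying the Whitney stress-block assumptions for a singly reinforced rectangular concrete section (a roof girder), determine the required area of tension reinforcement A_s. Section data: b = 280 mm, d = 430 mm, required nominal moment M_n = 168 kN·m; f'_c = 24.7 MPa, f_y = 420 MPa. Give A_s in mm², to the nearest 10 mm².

A_s ≈ 1020 mm²

With M_n = 0.85 f'_c a b (d − a/2), solve the quadratic for a:
a = d − √(d² − 2M_n/(0.85 f'_c b)) = 430 − √(430² − 2 × 168×10⁶/(0.85 × 24.7 × 280)) = 72.59 mm.
A_s = 0.85 f'_c a b / f_y = 0.85 × 24.7 × 72.59 × 280 / 420 = 1016.0 mm².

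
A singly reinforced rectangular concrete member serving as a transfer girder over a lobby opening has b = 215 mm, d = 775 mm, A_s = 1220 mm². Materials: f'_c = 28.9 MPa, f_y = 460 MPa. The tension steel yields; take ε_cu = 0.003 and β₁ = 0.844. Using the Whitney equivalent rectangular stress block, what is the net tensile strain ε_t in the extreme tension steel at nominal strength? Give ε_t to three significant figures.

ε_t ≈ 0.0155

a = A_s f_y/(0.85 f'_c b) = 106.26 mm.
β₁ = 0.844, so c = a/β₁ = 106.26/0.844 = 125.90 mm.
From the linear strain diagram with ε_cu = 0.003: ε_t = 0.003 (d − c)/c = 0.003 × (775 − 125.90)/125.90 = 0.0155.
Since ε_t ≥ 0.005, the section is tension-controlled.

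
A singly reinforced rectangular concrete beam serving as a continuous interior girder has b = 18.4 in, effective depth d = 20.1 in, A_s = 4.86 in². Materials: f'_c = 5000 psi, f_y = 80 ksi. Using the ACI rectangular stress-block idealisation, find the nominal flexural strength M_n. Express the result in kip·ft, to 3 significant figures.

T = A_s f_y = 4.86 × 80 = 388.8 kips.
a = T/(0.85 f'_c b) = 388.8/(0.85 × 5 × 18.4) = 4.972 in.
M_n = T(d − a/2) = 388.8 × (20.1 − 2.486) = 6848.3 kip·in = 6848.3/12 = 570.69 kip·ft.

M_n ≈ 571 kip·ft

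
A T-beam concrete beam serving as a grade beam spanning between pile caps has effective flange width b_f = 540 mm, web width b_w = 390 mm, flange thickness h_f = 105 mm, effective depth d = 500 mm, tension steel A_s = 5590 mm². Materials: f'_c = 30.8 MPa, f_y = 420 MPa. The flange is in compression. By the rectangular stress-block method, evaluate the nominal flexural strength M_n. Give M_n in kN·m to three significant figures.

M_n ≈ 969 kN·m

Tension: T = A_s f_y = 5590 × 420 = 2347800 N.
Try a within the flange: a = T/(0.85 f'_c b_f) = 2347800/(0.85 × 30.8 × 540) = 166.07 mm.
a = 166.07 > h_f = 105 mm: the block extends into the web. Split into flange-overhang and web parts.
C_f = 0.85 f'_c (b_f − b_w) h_f = 0.85 × 30.8 × (540 − 390) × 105 = 412335 N.
Remaining web compression depth: a_w = (T − C_f)/(0.85 f'_c b_w) = (2347800 − 412335)/(0.85 × 30.8 × 390) = 189.56 mm.
M_n = C_f(d − h_f/2) + (T − C_f)(d − a_w/2) = 412335 × (500 − 52.5) + 1935465 × (500 − 94.78) = 184.52 + 784.29 = 968.81 × 10⁶ N·mm.
M_n = 968.81 kN·m.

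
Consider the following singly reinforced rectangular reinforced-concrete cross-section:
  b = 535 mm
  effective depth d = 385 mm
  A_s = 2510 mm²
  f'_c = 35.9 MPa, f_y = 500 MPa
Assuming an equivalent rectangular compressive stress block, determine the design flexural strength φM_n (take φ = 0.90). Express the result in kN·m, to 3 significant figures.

φM_n ≈ 391 kN·m

T = A_s f_y = 2510 × 500 = 1255000 N = 1255 kN.
From C = T: a = T/(0.85 f'_c b) = 1255000/(0.85 × 35.9 × 535) = 76.87 mm.
M_n = T(d − a/2) = 1255 kN × (385 − 38.435) mm = 434.94 kN·m.
φM_n = 0.90 × 434.94 = 391.45 kN·m.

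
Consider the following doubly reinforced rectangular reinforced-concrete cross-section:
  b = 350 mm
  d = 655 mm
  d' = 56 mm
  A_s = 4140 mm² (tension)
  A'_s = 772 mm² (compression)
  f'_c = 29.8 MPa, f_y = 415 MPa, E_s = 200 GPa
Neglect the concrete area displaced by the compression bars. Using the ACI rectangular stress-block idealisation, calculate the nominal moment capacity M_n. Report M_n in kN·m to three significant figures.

Assume both tension and compression steel yield.
Net tension couple steel: A_s − A'_s = 3368 mm².
a = (A_s − A'_s) f_y / (0.85 f'_c b) = 1397720/(0.85 × 29.8 × 350) = 157.66 mm.
c = a/β₁ = 157.66/0.837 = 188.36 mm; ε'_s = 0.003(c − d')/c = 0.0021 ≥ f_y/E_s = 0.0021, so compression steel does yield.
M_n = (A_s − A'_s) f_y (d − a/2) + A'_s f_y (d − d') = [1397720 × (655 − 78.83) + 320380 × (655 − 56)] × 10⁻⁶ = 805.32 + 191.91 = 997.23 kN·m.

M_n ≈ 997 kN·m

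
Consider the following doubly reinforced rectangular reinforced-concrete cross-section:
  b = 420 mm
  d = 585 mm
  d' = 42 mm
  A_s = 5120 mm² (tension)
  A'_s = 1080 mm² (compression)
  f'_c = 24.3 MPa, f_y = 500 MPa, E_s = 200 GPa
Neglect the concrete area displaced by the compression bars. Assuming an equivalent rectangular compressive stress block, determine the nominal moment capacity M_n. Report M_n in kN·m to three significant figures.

Assume both tension and compression steel yield.
Net tension couple steel: A_s − A'_s = 4040 mm².
a = (A_s − A'_s) f_y / (0.85 f'_c b) = 2020000/(0.85 × 24.3 × 420) = 232.85 mm.
c = a/β₁ = 232.85/0.85 = 273.94 mm; ε'_s = 0.003(c − d')/c = 0.0025 ≥ f_y/E_s = 0.0025, so compression steel does yield.
M_n = (A_s − A'_s) f_y (d − a/2) + A'_s f_y (d − d') = [2020000 × (585 − 116.425) + 540000 × (585 − 42)] × 10⁻⁶ = 946.52 + 293.22 = 1239.74 kN·m.

M_n ≈ 1240 kN·m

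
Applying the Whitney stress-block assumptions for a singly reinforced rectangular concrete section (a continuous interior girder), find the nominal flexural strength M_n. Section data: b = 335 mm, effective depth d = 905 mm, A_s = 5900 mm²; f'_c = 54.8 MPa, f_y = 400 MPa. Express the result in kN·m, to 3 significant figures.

T = A_s f_y = 5900 × 400 = 2360000 N = 2360 kN.
From C = T: a = T/(0.85 f'_c b) = 2360000/(0.85 × 54.8 × 335) = 151.24 mm.
M_n = T(d − a/2) = 2360 kN × (905 − 75.62) mm = 1957.34 kN·m.

M_n ≈ 1960 kN·m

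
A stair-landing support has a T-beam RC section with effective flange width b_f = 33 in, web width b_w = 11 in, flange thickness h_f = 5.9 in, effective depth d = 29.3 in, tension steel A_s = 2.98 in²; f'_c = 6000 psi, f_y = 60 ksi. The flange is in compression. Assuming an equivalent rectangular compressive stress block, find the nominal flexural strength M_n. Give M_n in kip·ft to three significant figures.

Tension: T = A_s f_y = 2.98 × 60 = 178.8 kips.
Try a within the flange: a = T/(0.85 f'_c b_f) = 178.8/(0.85 × 6 × 33) = 1.062 in.
Since a = 1.062 ≤ h_f = 5.9 in, the stress block lies entirely in the flange; analyse as a rectangular beam of width b_f.
M_n = T(d − a/2) = 178.8 × (29.3 − 0.531) = 5143.9 kip·in.
M_n = 5143.9/12 = 428.66 kip·ft.

M_n ≈ 429 kip·ft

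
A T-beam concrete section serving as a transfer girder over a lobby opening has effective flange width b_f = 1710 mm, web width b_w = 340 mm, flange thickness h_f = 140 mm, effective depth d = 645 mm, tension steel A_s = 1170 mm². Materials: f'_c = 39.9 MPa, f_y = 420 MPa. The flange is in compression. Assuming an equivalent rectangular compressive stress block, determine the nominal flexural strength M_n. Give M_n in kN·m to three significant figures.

Tension: T = A_s f_y = 1170 × 420 = 491400 N.
Try a within the flange: a = T/(0.85 f'_c b_f) = 491400/(0.85 × 39.9 × 1710) = 8.47 mm.
Since a = 8.47 ≤ h_f = 140 mm, the stress block lies entirely in the flange; analyse as a rectangular beam of width b_f.
M_n = T(d − a/2) = 491400 × (645 − 4.235) = 314.87 × 10⁶ N·mm.
M_n = 314.87 kN·m.

M_n ≈ 315 kN·m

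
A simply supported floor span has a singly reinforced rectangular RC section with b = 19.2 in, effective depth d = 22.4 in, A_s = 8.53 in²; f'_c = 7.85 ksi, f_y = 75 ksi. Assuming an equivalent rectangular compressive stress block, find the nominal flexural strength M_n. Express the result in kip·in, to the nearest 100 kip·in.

M_n ≈ 12700 kip·in

T = A_s f_y = 8.53 × 75 = 639.75 kips.
a = T/(0.85 f'_c b) = 639.75/(0.85 × 7.85 × 19.2) = 4.994 in.
M_n = T(d − a/2) = 639.75 × (22.4 − 2.497) = 12732.9 kip·in.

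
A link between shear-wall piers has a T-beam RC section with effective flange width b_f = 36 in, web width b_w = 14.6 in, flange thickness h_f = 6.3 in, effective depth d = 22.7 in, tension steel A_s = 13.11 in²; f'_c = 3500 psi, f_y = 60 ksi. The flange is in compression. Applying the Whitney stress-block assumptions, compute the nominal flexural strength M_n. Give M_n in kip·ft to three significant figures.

M_n ≈ 1240 kip·ft

Tension: T = A_s f_y = 13.11 × 60 = 786.6 kips.
Try a within the flange: a = T/(0.85 f'_c b_f) = 786.6/(0.85 × 3.5 × 36) = 7.345 in.
a = 7.345 > h_f = 6.3 in: the block extends into the web. Split into flange-overhang and web parts.
C_f = 0.85 f'_c (b_f − b_w) h_f = 0.85 × 3.5 × (36 − 14.6) × 6.3 = 401.1 kips.
Remaining web compression depth: a_w = (T − C_f)/(0.85 f'_c b_w) = (786.6 − 401.1)/(0.85 × 3.5 × 14.6) = 8.875 in.
M_n = C_f(d − h_f/2) + (T − C_f)(d − a_w/2) = 401.1 × (22.7 − 3.15) + 385.5 × (22.7 − 4.4375) = 7841.5 + 7040.2 = 14881.7 kip·in.
M_n = 14881.7/12 = 1240.14 kip·ft.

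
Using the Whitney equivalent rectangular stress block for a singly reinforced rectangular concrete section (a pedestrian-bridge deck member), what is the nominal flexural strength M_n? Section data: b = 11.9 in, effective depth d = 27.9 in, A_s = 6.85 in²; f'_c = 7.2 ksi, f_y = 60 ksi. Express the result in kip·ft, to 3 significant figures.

M_n ≈ 859 kip·ft

T = A_s f_y = 6.85 × 60 = 411 kips.
a = T/(0.85 f'_c b) = 411/(0.85 × 7.2 × 11.9) = 5.643 in.
M_n = T(d − a/2) = 411 × (27.9 − 2.8215) = 10307.3 kip·in = 10307.3/12 = 858.94 kip·ft.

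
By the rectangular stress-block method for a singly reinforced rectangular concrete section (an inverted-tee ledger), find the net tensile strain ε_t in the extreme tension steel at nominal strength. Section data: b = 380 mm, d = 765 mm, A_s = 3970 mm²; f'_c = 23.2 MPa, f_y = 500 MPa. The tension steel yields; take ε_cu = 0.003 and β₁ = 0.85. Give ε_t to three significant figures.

a = A_s f_y/(0.85 f'_c b) = 264.89 mm.
β₁ = 0.85, so c = a/β₁ = 264.89/0.85 = 311.64 mm.
From the linear strain diagram with ε_cu = 0.003: ε_t = 0.003 (d − c)/c = 0.003 × (765 − 311.64)/311.64 = 0.00436.
ε_t is between 0.004 and 0.005 — transition zone.

ε_t ≈ 0.00436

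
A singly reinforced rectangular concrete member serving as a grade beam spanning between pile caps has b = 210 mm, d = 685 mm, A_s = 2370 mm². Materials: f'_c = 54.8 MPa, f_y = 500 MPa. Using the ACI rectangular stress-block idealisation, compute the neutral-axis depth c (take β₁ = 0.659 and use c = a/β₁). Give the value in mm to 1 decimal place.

c ≈ 183.8 mm

T = A_s f_y = 2370 × 500 = 1185000 N = 1185 kN.
Setting C = 0.85 f'_c a b equal to T: a = 1185000/(0.85 × 54.8 × 210) = 121.143 mm.
With β₁ = 0.659, c = a/β₁ = 121.143/0.659 = 183.8 mm.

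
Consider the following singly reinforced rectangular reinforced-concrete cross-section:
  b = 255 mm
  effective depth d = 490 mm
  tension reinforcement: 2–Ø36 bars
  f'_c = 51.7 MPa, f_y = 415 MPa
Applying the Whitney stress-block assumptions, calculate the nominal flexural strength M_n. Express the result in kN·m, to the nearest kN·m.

M_n ≈ 382 kN·m

A_s = 2 × 1018 = 2036 mm².
T = A_s f_y = 2036 × 415 = 844940 N = 844.94 kN.
From C = T: a = T/(0.85 f'_c b) = 844940/(0.85 × 51.7 × 255) = 75.40 mm.
M_n = T(d − a/2) = 844.94 kN × (490 − 37.7) mm = 382.17 kN·m.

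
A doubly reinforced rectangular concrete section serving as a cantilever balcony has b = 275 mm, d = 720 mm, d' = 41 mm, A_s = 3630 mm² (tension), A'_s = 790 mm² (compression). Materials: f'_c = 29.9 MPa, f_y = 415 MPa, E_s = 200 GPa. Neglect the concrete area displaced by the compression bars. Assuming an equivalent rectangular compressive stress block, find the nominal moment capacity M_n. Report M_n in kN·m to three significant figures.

Assume both tension and compression steel yield.
Net tension couple steel: A_s − A'_s = 2840 mm².
a = (A_s − A'_s) f_y / (0.85 f'_c b) = 1178600/(0.85 × 29.9 × 275) = 168.63 mm.
c = a/β₁ = 168.63/0.836 = 201.71 mm; ε'_s = 0.003(c − d')/c = 0.0024 ≥ f_y/E_s = 0.0021, so compression steel does yield.
M_n = (A_s − A'_s) f_y (d − a/2) + A'_s f_y (d − d') = [1178600 × (720 − 84.315) + 327850 × (720 − 41)] × 10⁻⁶ = 749.22 + 222.61 = 971.83 kN·m.

M_n ≈ 972 kN·m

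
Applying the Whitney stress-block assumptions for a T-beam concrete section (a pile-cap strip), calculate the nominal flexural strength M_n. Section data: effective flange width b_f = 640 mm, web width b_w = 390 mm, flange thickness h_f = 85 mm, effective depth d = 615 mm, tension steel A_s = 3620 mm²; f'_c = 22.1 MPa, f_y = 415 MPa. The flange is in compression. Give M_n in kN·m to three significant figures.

M_n ≈ 824 kN·m

Tension: T = A_s f_y = 3620 × 415 = 1502300 N.
Try a within the flange: a = T/(0.85 f'_c b_f) = 1502300/(0.85 × 22.1 × 640) = 124.96 mm.
a = 124.96 > h_f = 85 mm: the block extends into the web. Split into flange-overhang and web parts.
C_f = 0.85 f'_c (b_f − b_w) h_f = 0.85 × 22.1 × (640 − 390) × 85 = 399181 N.
Remaining web compression depth: a_w = (T − C_f)/(0.85 f'_c b_w) = (1502300 − 399181)/(0.85 × 22.1 × 390) = 150.57 mm.
M_n = C_f(d − h_f/2) + (T − C_f)(d − a_w/2) = 399181 × (615 − 42.5) + 1103119 × (615 − 75.285) = 228.53 + 595.37 = 823.90 × 10⁶ N·mm.
M_n = 823.90 kN·m.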